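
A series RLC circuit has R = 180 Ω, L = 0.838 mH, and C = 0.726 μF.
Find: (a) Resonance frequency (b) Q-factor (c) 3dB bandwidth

Step 1 — Resonance: ω₀ = 1/√(LC) = 1/√(0.000838·7.26e-07) = 4.054e+04 rad/s.
Step 2 — f₀ = ω₀/(2π) = 6453 Hz.
Step 3 — Series Q: Q = ω₀L/R = 4.054e+04·0.000838/180 = 0.1887.
Step 4 — Bandwidth: Δω = ω₀/Q = 2.148e+05 rad/s; BW = Δω/(2π) = 3.419e+04 Hz.

(a) f₀ = 6453 Hz  (b) Q = 0.1887  (c) BW = 3.419e+04 Hz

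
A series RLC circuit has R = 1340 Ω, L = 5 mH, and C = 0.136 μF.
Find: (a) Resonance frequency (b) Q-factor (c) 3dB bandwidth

Step 1 — Resonance condition Im(Z)=0 gives ω₀ = 1/√(LC).
Step 2 — ω₀ = 1/√(0.005·1.36e-07) = 3.835e+04 rad/s.
Step 3 — f₀ = ω₀/(2π) = 6103 Hz.
Step 4 — Series Q: Q = ω₀L/R = 3.835e+04·0.005/1340 = 0.1431.
Step 5 — 3dB bandwidth: Δω = ω₀/Q = 2.68e+05 rad/s; BW = Δω/(2π) = 4.265e+04 Hz.

(a) f₀ = 6103 Hz  (b) Q = 0.1431  (c) BW = 4.265e+04 Hz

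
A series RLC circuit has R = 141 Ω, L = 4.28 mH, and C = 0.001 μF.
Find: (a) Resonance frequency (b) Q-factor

Step 1 — Resonance condition Im(Z)=0 gives ω₀ = 1/√(LC).
Step 2 — ω₀ = 1/√(0.00428·1e-09) = 4.834e+05 rad/s.
Step 3 — f₀ = ω₀/(2π) = 7.693e+04 Hz.
Step 4 — Series Q: Q = ω₀L/R = 4.834e+05·0.00428/141 = 14.67.

(a) f₀ = 7.693e+04 Hz  (b) Q = 14.67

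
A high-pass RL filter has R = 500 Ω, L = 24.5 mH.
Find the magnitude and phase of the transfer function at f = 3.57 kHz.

Step 1 — Angular frequency: ω = 2π·3570 = 2.243e+04 rad/s.
Step 2 — Transfer function: H(jω) = jωL/(R + jωL).
Step 3 — Numerator jωL = j·549.6; denominator R + jωL = 500 + j549.6.
Step 4 — H = 0.5471 + j0.4978.
Step 5 — Magnitude: |H| = 0.7397 (-2.6 dB); phase: φ = 42.3°.

|H| = 0.7397 (-2.6 dB), φ = 42.3°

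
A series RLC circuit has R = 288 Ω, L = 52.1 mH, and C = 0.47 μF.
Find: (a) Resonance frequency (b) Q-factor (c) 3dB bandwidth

Step 1 — Resonance condition Im(Z)=0 gives ω₀ = 1/√(LC).
Step 2 — ω₀ = 1/√(0.0521·4.7e-07) = 6390 rad/s.
Step 3 — f₀ = ω₀/(2π) = 1017 Hz.
Step 4 — Series Q: Q = ω₀L/R = 6390·0.0521/288 = 1.156.
Step 5 — 3dB bandwidth: Δω = ω₀/Q = 5528 rad/s; BW = Δω/(2π) = 879.8 Hz.

(a) f₀ = 1017 Hz  (b) Q = 1.156  (c) BW = 879.8 Hz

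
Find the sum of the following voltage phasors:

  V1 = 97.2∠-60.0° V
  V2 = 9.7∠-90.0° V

Step 1 — Convert each phasor to rectangular form:
  V1 = 97.2·(cos(-60.0°) + j·sin(-60.0°)) = 48.6 - j84.18 V
  V2 = 9.7·(cos(-90.0°) + j·sin(-90.0°)) = 0 - j9.7 V
Step 2 — Sum components: V_total = 48.6 - j93.88 V.
Step 3 — Convert to polar: |V_total| = 105.7 V, ∠V_total = -62.6°.

V_total = 105.7∠-62.6° V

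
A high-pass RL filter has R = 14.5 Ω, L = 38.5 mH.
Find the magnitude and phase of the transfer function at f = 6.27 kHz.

Step 1 — Angular frequency: ω = 2π·6270 = 3.94e+04 rad/s.
Step 2 — Transfer function: H(jω) = jωL/(R + jωL).
Step 3 — Numerator jωL = j·1517; denominator R + jωL = 14.5 + j1517.
Step 4 — H = 0.9999 + j0.009559.
Step 5 — Magnitude: |H| = 1 (-0.0 dB); phase: φ = 0.5°.

|H| = 1 (-0.0 dB), φ = 0.5°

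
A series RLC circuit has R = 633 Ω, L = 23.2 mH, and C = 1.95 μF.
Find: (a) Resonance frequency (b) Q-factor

Step 1 — Resonance condition Im(Z)=0 gives ω₀ = 1/√(LC).
Step 2 — ω₀ = 1/√(0.0232·1.95e-06) = 4702 rad/s.
Step 3 — f₀ = ω₀/(2π) = 748.3 Hz.
Step 4 — Series Q: Q = ω₀L/R = 4702·0.0232/633 = 0.1723.

(a) f₀ = 748.3 Hz  (b) Q = 0.1723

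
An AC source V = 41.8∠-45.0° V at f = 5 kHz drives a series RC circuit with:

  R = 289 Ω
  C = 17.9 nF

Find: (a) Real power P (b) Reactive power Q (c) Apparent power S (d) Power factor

Step 1 — Angular frequency: ω = 2π·f = 2π·5000 = 3.142e+04 rad/s.
Step 2 — Component impedances:
  R: Z = R = 289 Ω
  C: Z = 1/(jωC) = -j/(ω·C) = 0 - j1778 Ω
Step 3 — Series combination: Z_total = R + C = 289 - j1778 Ω = 1802∠-80.8° Ω.
Step 4 — Source phasor: V = 41.8∠-45.0° V = 29.56 - j29.56 V.
Step 5 — Current: I = V / Z = 0.01883 + j0.01356 A = 0.0232∠35.8° A.
Step 6 — Complex power: S = V·I* = 0.1556 - j0.9573 VA.
Step 7 — Real power: P = Re(S) = 0.1556 W.
Step 8 — Reactive power: Q = Im(S) = -0.9573 VAR.
Step 9 — Apparent power: |S| = 0.9698 VA.
Step 10 — Power factor: PF = P/|S| = 0.1604 (leading).

(a) P = 0.1556 W  (b) Q = -0.9573 VAR  (c) S = 0.9698 VA  (d) PF = 0.1604 (leading)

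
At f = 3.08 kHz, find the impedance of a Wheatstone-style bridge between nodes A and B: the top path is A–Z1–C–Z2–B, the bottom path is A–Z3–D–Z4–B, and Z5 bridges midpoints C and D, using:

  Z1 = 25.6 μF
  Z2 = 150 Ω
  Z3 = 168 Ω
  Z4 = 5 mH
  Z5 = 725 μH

Step 1 — Angular frequency: ω = 2π·f = 2π·3080 = 1.935e+04 rad/s.
Step 2 — Component impedances:
  Z1: Z = 1/(jωC) = -j/(ω·C) = 0 - j2.019 Ω
  Z2: Z = R = 150 Ω
  Z3: Z = R = 168 Ω
  Z4: Z = jωL = j·1.935e+04·0.005 = 0 + j96.76 Ω
  Z5: Z = jωL = j·1.935e+04·0.000725 = 0 + j14.03 Ω
Step 3 — Bridge requires nodal analysis (the Z5 bridge couples midpoints C and D, so the two paths cannot be reduced to a simple series/parallel combination). Setting node B to ground and injecting 1 A at node A, the 3-node admittance system at A, C, D solves to V_A = Z_AB = 52.94 + j69.11 Ω = 87.05∠52.5° Ω.

Z = 52.94 + j69.11 Ω = 87.05∠52.5° Ω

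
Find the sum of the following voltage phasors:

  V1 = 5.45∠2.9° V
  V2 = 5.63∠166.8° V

Step 1 — Convert each phasor to rectangular form:
  V1 = 5.45·(cos(2.9°) + j·sin(2.9°)) = 5.443 + j0.2757 V
  V2 = 5.63·(cos(166.8°) + j·sin(166.8°)) = -5.481 + j1.286 V
Step 2 — Sum components: V_total = -0.03823 + j1.561 V.
Step 3 — Convert to polar: |V_total| = 1.562 V, ∠V_total = 91.4°.

V_total = 1.562∠91.4° V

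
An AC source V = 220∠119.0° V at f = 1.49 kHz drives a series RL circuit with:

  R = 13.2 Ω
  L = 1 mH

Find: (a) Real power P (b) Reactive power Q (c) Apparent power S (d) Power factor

Step 1 — Angular frequency: ω = 2π·f = 2π·1490 = 9362 rad/s.
Step 2 — Component impedances:
  R: Z = R = 13.2 Ω
  L: Z = jωL = j·9362·0.001 = 0 + j9.362 Ω
Step 3 — Series combination: Z_total = R + L = 13.2 + j9.362 Ω = 16.18∠35.3° Ω.
Step 4 — Source phasor: V = 220∠119.0° V = -106.7 + j192.4 V.
Step 5 — Current: I = V / Z = 1.503 + j13.51 A = 13.59∠83.7° A.
Step 6 — Complex power: S = V·I* = 2440 + j1730 VA.
Step 7 — Real power: P = Re(S) = 2440 W.
Step 8 — Reactive power: Q = Im(S) = 1730 VAR.
Step 9 — Apparent power: |S| = 2991 VA.
Step 10 — Power factor: PF = P/|S| = 0.8157 (lagging).

(a) P = 2440 W  (b) Q = 1730 VAR  (c) S = 2991 VA  (d) PF = 0.8157 (lagging)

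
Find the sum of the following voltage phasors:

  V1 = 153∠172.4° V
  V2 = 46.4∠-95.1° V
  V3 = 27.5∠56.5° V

Step 1 — Convert each phasor to rectangular form:
  V1 = 153·(cos(172.4°) + j·sin(172.4°)) = -151.7 + j20.24 V
  V2 = 46.4·(cos(-95.1°) + j·sin(-95.1°)) = -4.125 - j46.22 V
  V3 = 27.5·(cos(56.5°) + j·sin(56.5°)) = 15.18 + j22.93 V
Step 2 — Sum components: V_total = -140.6 - j3.049 V.
Step 3 — Convert to polar: |V_total| = 140.6 V, ∠V_total = -178.8°.

V_total = 140.6∠-178.8° V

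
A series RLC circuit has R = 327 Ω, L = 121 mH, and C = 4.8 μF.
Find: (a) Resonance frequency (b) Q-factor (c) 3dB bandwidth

Step 1 — Resonance condition Im(Z)=0 gives ω₀ = 1/√(LC).
Step 2 — ω₀ = 1/√(0.121·4.8e-06) = 1312 rad/s.
Step 3 — f₀ = ω₀/(2π) = 208.8 Hz.
Step 4 — Series Q: Q = ω₀L/R = 1312·0.121/327 = 0.4855.
Step 5 — 3dB bandwidth: Δω = ω₀/Q = 2702 rad/s; BW = Δω/(2π) = 430.1 Hz.

(a) f₀ = 208.8 Hz  (b) Q = 0.4855  (c) BW = 430.1 Hz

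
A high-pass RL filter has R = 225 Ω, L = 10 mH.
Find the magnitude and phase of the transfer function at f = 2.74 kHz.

Step 1 — Angular frequency: ω = 2π·2740 = 1.722e+04 rad/s.
Step 2 — Transfer function: H(jω) = jωL/(R + jωL).
Step 3 — Numerator jωL = j·172.2; denominator R + jωL = 225 + j172.2.
Step 4 — H = 0.3693 + j0.4826.
Step 5 — Magnitude: |H| = 0.6077 (-4.3 dB); phase: φ = 52.6°.

|H| = 0.6077 (-4.3 dB), φ = 52.6°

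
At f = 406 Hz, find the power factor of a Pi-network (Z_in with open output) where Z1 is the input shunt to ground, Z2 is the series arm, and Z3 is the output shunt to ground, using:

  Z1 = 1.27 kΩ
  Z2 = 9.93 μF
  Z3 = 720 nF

Step 1 — Angular frequency: ω = 2π·f = 2π·406 = 2551 rad/s.
Step 2 — Component impedances:
  Z1: Z = R = 1270 Ω
  Z2: Z = 1/(jωC) = -j/(ω·C) = 0 - j39.48 Ω
  Z3: Z = 1/(jωC) = -j/(ω·C) = 0 - j544.5 Ω
Step 3 — With open output, the series arm Z2 and the output shunt Z3 appear in series to ground: Z2 + Z3 = 0 - j583.9 Ω.
Step 4 — Parallel with input shunt Z1: Z_in = Z1 || (Z2 + Z3) = 221.6 - j482 Ω = 530.5∠-65.3° Ω.
Step 5 — Power factor: PF = cos(φ) = Re(Z)/|Z| = 221.6/530.5 = 0.4177.
Step 6 — Type: Im(Z) = -482 ⇒ leading (phase φ = -65.3°).

PF = 0.4177 (leading, φ = -65.3°)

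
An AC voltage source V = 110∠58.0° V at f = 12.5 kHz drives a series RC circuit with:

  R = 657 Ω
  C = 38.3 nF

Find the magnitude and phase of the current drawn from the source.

Step 1 — Angular frequency: ω = 2π·f = 2π·1.25e+04 = 7.854e+04 rad/s.
Step 2 — Component impedances:
  R: Z = R = 657 Ω
  C: Z = 1/(jωC) = -j/(ω·C) = 0 - j332.4 Ω
Step 3 — Series combination: Z_total = R + C = 657 - j332.4 Ω = 736.3∠-26.8° Ω.
Step 4 — Source phasor: V = 110∠58.0° V = 58.29 + j93.29 V.
Step 5 — Ohm's law: I = V / Z_total = (58.29 + j93.29) / (657 - j332.4) = 0.01344 + j0.1488 A.
Step 6 — Convert to polar: |I| = 0.1494 A, ∠I = 84.8°.

I = 0.1494∠84.8° A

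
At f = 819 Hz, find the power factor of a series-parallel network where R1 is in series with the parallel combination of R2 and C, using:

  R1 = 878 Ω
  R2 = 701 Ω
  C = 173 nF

Step 1 — Angular frequency: ω = 2π·f = 2π·819 = 5146 rad/s.
Step 2 — Component impedances:
  R1: Z = R = 878 Ω
  R2: Z = R = 701 Ω
  C: Z = 1/(jωC) = -j/(ω·C) = 0 - j1123 Ω
Step 3 — Parallel branch: R2 || C = 1/(1/R2 + 1/C) = 504.5 - j314.8 Ω.
Step 4 — Series with R1: Z_total = R1 + (R2 || C) = 1383 - j314.8 Ω = 1418∠-12.8° Ω.
Step 5 — Power factor: PF = cos(φ) = Re(Z)/|Z| = 1382.5/1417.9 = 0.975.
Step 6 — Type: Im(Z) = -314.8 ⇒ leading (phase φ = -12.8°).

PF = 0.975 (leading, φ = -12.8°)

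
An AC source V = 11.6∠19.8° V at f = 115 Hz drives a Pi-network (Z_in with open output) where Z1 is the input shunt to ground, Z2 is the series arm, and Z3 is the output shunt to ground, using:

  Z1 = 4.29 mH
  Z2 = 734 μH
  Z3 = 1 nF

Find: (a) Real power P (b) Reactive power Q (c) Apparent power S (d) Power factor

Step 1 — Angular frequency: ω = 2π·f = 2π·115 = 722.6 rad/s.
Step 2 — Component impedances:
  Z1: Z = jωL = j·722.6·0.00429 = 0 + j3.1 Ω
  Z2: Z = jωL = j·722.6·0.000734 = 0 + j0.5304 Ω
  Z3: Z = 1/(jωC) = -j/(ω·C) = 0 - j1.384e+06 Ω
Step 3 — With open output, the series arm Z2 and the output shunt Z3 appear in series to ground: Z2 + Z3 = 0 - j1.384e+06 Ω.
Step 4 — Parallel with input shunt Z1: Z_in = Z1 || (Z2 + Z3) = 0 + j3.1 Ω = 3.1∠90.0° Ω.
Step 5 — Source phasor: V = 11.6∠19.8° V = 10.91 + j3.929 V.
Step 6 — Current: I = V / Z = 1.268 - j3.521 A = 3.742∠-70.2° A.
Step 7 — Complex power: S = V·I* = 0 + j43.41 VA.
Step 8 — Real power: P = Re(S) = 0 W.
Step 9 — Reactive power: Q = Im(S) = 43.41 VAR.
Step 10 — Apparent power: |S| = 43.41 VA.
Step 11 — Power factor: PF = P/|S| = 0 (lagging).

(a) P = 0 W  (b) Q = 43.41 VAR  (c) S = 43.41 VA  (d) PF = 0 (lagging)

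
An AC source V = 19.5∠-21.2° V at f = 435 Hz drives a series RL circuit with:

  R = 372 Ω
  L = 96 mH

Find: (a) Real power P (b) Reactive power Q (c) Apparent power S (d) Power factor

Step 1 — Angular frequency: ω = 2π·f = 2π·435 = 2733 rad/s.
Step 2 — Component impedances:
  R: Z = R = 372 Ω
  L: Z = jωL = j·2733·0.096 = 0 + j262.4 Ω
Step 3 — Series combination: Z_total = R + L = 372 + j262.4 Ω = 455.2∠35.2° Ω.
Step 4 — Source phasor: V = 19.5∠-21.2° V = 18.18 - j7.052 V.
Step 5 — Current: I = V / Z = 0.02371 - j0.03568 A = 0.04284∠-56.4° A.
Step 6 — Complex power: S = V·I* = 0.6826 + j0.4815 VA.
Step 7 — Real power: P = Re(S) = 0.6826 W.
Step 8 — Reactive power: Q = Im(S) = 0.4815 VAR.
Step 9 — Apparent power: |S| = 0.8353 VA.
Step 10 — Power factor: PF = P/|S| = 0.8172 (lagging).

(a) P = 0.6826 W  (b) Q = 0.4815 VAR  (c) S = 0.8353 VA  (d) PF = 0.8172 (lagging)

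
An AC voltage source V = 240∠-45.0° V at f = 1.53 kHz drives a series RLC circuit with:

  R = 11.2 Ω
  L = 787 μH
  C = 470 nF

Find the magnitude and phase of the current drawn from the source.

Step 1 — Angular frequency: ω = 2π·f = 2π·1530 = 9613 rad/s.
Step 2 — Component impedances:
  R: Z = R = 11.2 Ω
  L: Z = jωL = j·9613·0.000787 = 0 + j7.566 Ω
  C: Z = 1/(jωC) = -j/(ω·C) = 0 - j221.3 Ω
Step 3 — Series combination: Z_total = R + L + C = 11.2 - j213.8 Ω = 214.1∠-87.0° Ω.
Step 4 — Source phasor: V = 240∠-45.0° V = 169.7 - j169.7 V.
Step 5 — Ohm's law: I = V / Z_total = (169.7 - j169.7) / (11.2 - j213.8) = 0.8332 + j0.7503 A.
Step 6 — Convert to polar: |I| = 1.121 A, ∠I = 42.0°.

I = 1.121∠42.0° A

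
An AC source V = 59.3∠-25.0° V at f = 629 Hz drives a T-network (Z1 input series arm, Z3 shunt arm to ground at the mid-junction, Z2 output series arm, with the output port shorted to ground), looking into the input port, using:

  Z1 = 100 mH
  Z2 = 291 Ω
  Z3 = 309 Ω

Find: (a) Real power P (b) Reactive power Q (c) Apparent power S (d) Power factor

Step 1 — Angular frequency: ω = 2π·f = 2π·629 = 3952 rad/s.
Step 2 — Component impedances:
  Z1: Z = jωL = j·3952·0.1 = 0 + j395.2 Ω
  Z2: Z = R = 291 Ω
  Z3: Z = R = 309 Ω
Step 3 — With the output port shorted to ground, the output series arm Z2 runs from the junction to ground; the shunt arm Z3 also runs from the junction to ground. They appear in parallel: Z3 || Z2 = 149.9 Ω.
Step 4 — Series with input arm Z1: Z_in = Z1 + (Z3 || Z2) = 149.9 + j395.2 Ω = 422.7∠69.2° Ω.
Step 5 — Source phasor: V = 59.3∠-25.0° V = 53.74 - j25.06 V.
Step 6 — Current: I = V / Z = -0.01036 - j0.1399 A = 0.1403∠-94.2° A.
Step 7 — Complex power: S = V·I* = 2.95 + j7.779 VA.
Step 8 — Real power: P = Re(S) = 2.95 W.
Step 9 — Reactive power: Q = Im(S) = 7.779 VAR.
Step 10 — Apparent power: |S| = 8.32 VA.
Step 11 — Power factor: PF = P/|S| = 0.3546 (lagging).

(a) P = 2.95 W  (b) Q = 7.779 VAR  (c) S = 8.32 VA  (d) PF = 0.3546 (lagging)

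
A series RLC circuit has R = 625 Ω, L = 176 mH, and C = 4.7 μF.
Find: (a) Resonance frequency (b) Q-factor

Step 1 — Resonance condition Im(Z)=0 gives ω₀ = 1/√(LC).
Step 2 — ω₀ = 1/√(0.176·4.7e-06) = 1099 rad/s.
Step 3 — f₀ = ω₀/(2π) = 175 Hz.
Step 4 — Series Q: Q = ω₀L/R = 1099·0.176/625 = 0.3096.

(a) f₀ = 175 Hz  (b) Q = 0.3096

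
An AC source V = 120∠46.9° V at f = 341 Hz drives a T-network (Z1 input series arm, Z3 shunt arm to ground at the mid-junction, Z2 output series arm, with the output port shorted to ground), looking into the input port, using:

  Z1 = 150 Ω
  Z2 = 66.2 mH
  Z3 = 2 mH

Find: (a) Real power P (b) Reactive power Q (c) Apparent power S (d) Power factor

Step 1 — Angular frequency: ω = 2π·f = 2π·341 = 2143 rad/s.
Step 2 — Component impedances:
  Z1: Z = R = 150 Ω
  Z2: Z = jωL = j·2143·0.0662 = 0 + j141.8 Ω
  Z3: Z = jωL = j·2143·0.002 = 0 + j4.285 Ω
Step 3 — With the output port shorted to ground, the output series arm Z2 runs from the junction to ground; the shunt arm Z3 also runs from the junction to ground. They appear in parallel: Z3 || Z2 = 0 + j4.159 Ω.
Step 4 — Series with input arm Z1: Z_in = Z1 + (Z3 || Z2) = 150 + j4.159 Ω = 150.1∠1.6° Ω.
Step 5 — Source phasor: V = 120∠46.9° V = 81.99 + j87.62 V.
Step 6 — Current: I = V / Z = 0.5624 + j0.5685 A = 0.7997∠45.3° A.
Step 7 — Complex power: S = V·I* = 95.93 + j2.66 VA.
Step 8 — Real power: P = Re(S) = 95.93 W.
Step 9 — Reactive power: Q = Im(S) = 2.66 VAR.
Step 10 — Apparent power: |S| = 95.96 VA.
Step 11 — Power factor: PF = P/|S| = 0.9996 (lagging).

(a) P = 95.93 W  (b) Q = 2.66 VAR  (c) S = 95.96 VA  (d) PF = 0.9996 (lagging)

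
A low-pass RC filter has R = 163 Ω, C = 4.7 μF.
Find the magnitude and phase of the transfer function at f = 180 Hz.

Step 1 — Angular frequency: ω = 2π·180 = 1131 rad/s.
Step 2 — Transfer function: H(jω) = 1/(1 + jωRC).
Step 3 — Denominator: 1 + jωRC = 1 + j·1131·163·4.7e-06 = 1 + j0.8664.
Step 4 — H = 0.5712 - j0.4949.
Step 5 — Magnitude: |H| = 0.7558 (-2.4 dB); phase: φ = -40.9°.

|H| = 0.7558 (-2.4 dB), φ = -40.9°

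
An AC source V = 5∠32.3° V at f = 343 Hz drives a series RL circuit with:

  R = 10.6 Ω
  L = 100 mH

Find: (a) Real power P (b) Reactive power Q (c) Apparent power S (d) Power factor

Step 1 — Angular frequency: ω = 2π·f = 2π·343 = 2155 rad/s.
Step 2 — Component impedances:
  R: Z = R = 10.6 Ω
  L: Z = jωL = j·2155·0.1 = 0 + j215.5 Ω
Step 3 — Series combination: Z_total = R + L = 10.6 + j215.5 Ω = 215.8∠87.2° Ω.
Step 4 — Source phasor: V = 5∠32.3° V = 4.226 + j2.672 V.
Step 5 — Current: I = V / Z = 0.01333 - j0.01895 A = 0.02317∠-54.9° A.
Step 6 — Complex power: S = V·I* = 0.005692 + j0.1157 VA.
Step 7 — Real power: P = Re(S) = 0.005692 W.
Step 8 — Reactive power: Q = Im(S) = 0.1157 VAR.
Step 9 — Apparent power: |S| = 0.1159 VA.
Step 10 — Power factor: PF = P/|S| = 0.04913 (lagging).

(a) P = 0.005692 W  (b) Q = 0.1157 VAR  (c) S = 0.1159 VA  (d) PF = 0.04913 (lagging)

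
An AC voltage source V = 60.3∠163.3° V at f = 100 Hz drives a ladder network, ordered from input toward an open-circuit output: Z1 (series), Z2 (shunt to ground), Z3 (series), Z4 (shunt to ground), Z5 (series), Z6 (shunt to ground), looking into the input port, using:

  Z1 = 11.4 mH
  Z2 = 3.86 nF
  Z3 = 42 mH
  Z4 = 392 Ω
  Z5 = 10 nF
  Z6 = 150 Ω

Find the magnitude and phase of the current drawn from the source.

Step 1 — Angular frequency: ω = 2π·f = 2π·100 = 628.3 rad/s.
Step 2 — Component impedances:
  Z1: Z = jωL = j·628.3·0.0114 = 0 + j7.163 Ω
  Z2: Z = 1/(jωC) = -j/(ω·C) = 0 - j4.123e+05 Ω
  Z3: Z = jωL = j·628.3·0.042 = 0 + j26.39 Ω
  Z4: Z = R = 392 Ω
  Z5: Z = 1/(jωC) = -j/(ω·C) = 0 - j1.592e+05 Ω
  Z6: Z = R = 150 Ω
Step 3 — Ladder network (open output): work backward from the far end, alternating series and parallel combinations. Z_in = 392 + j32.22 Ω = 393.4∠4.7° Ω.
Step 4 — Source phasor: V = 60.3∠163.3° V = -57.76 + j17.33 V.
Step 5 — Ohm's law: I = V / Z_total = (-57.76 + j17.33) / (392 + j32.22) = -0.1427 + j0.05593 A.
Step 6 — Convert to polar: |I| = 0.1533 A, ∠I = 158.6°.

I = 0.1533∠158.6° A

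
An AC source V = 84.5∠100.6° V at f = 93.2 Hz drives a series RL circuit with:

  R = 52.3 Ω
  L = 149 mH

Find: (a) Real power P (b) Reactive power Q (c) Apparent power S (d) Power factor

Step 1 — Angular frequency: ω = 2π·f = 2π·93.2 = 585.6 rad/s.
Step 2 — Component impedances:
  R: Z = R = 52.3 Ω
  L: Z = jωL = j·585.6·0.149 = 0 + j87.25 Ω
Step 3 — Series combination: Z_total = R + L = 52.3 + j87.25 Ω = 101.7∠59.1° Ω.
Step 4 — Source phasor: V = 84.5∠100.6° V = -15.54 + j83.06 V.
Step 5 — Current: I = V / Z = 0.6218 + j0.5508 A = 0.8307∠41.5° A.
Step 6 — Complex power: S = V·I* = 36.09 + j60.2 VA.
Step 7 — Real power: P = Re(S) = 36.09 W.
Step 8 — Reactive power: Q = Im(S) = 60.2 VAR.
Step 9 — Apparent power: |S| = 70.19 VA.
Step 10 — Power factor: PF = P/|S| = 0.5141 (lagging).

(a) P = 36.09 W  (b) Q = 60.2 VAR  (c) S = 70.19 VA  (d) PF = 0.5141 (lagging)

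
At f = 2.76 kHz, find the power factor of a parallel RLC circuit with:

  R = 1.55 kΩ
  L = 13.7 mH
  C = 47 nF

Step 1 — Angular frequency: ω = 2π·f = 2π·2760 = 1.734e+04 rad/s.
Step 2 — Component impedances:
  R: Z = R = 1550 Ω
  L: Z = jωL = j·1.734e+04·0.0137 = 0 + j237.6 Ω
  C: Z = 1/(jωC) = -j/(ω·C) = 0 - j1227 Ω
Step 3 — Parallel combination: 1/Z_total = 1/R + 1/L + 1/C; Z_total = 54.05 + j284.4 Ω = 289.4∠79.2° Ω.
Step 4 — Power factor: PF = cos(φ) = Re(Z)/|Z| = 54.052/289.45 = 0.1867.
Step 5 — Type: Im(Z) = 284.4 ⇒ lagging (phase φ = 79.2°).

PF = 0.1867 (lagging, φ = 79.2°)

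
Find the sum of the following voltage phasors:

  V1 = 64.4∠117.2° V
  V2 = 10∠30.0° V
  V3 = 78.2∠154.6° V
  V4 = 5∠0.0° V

Step 1 — Convert each phasor to rectangular form:
  V1 = 64.4·(cos(117.2°) + j·sin(117.2°)) = -29.44 + j57.28 V
  V2 = 10·(cos(30.0°) + j·sin(30.0°)) = 8.66 + j5 V
  V3 = 78.2·(cos(154.6°) + j·sin(154.6°)) = -70.64 + j33.54 V
  V4 = 5·(cos(0.0°) + j·sin(0.0°)) = 5 V
Step 2 — Sum components: V_total = -86.42 + j95.82 V.
Step 3 — Convert to polar: |V_total| = 129 V, ∠V_total = 132.0°.

V_total = 129∠132.0° V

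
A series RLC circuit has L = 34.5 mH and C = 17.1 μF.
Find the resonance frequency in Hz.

Step 1 — Resonance condition Im(Z)=0 gives ω₀ = 1/√(LC).
Step 2 — ω₀ = 1/√(0.0345·1.71e-05) = 1302 rad/s.
Step 3 — f₀ = ω₀/(2π) = 207.2 Hz.

f₀ = 207.2 Hz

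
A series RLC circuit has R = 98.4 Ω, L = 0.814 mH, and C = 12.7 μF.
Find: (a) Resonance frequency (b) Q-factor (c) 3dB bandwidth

Step 1 — Resonance: ω₀ = 1/√(LC) = 1/√(0.000814·1.27e-05) = 9835 rad/s.
Step 2 — f₀ = ω₀/(2π) = 1565 Hz.
Step 3 — Series Q: Q = ω₀L/R = 9835·0.000814/98.4 = 0.08136.
Step 4 — Bandwidth: Δω = ω₀/Q = 1.209e+05 rad/s; BW = Δω/(2π) = 1.924e+04 Hz.

(a) f₀ = 1565 Hz  (b) Q = 0.08136  (c) BW = 1.924e+04 Hz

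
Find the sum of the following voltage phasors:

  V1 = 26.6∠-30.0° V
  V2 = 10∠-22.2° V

Step 1 — Convert each phasor to rectangular form:
  V1 = 26.6·(cos(-30.0°) + j·sin(-30.0°)) = 23.04 - j13.3 V
  V2 = 10·(cos(-22.2°) + j·sin(-22.2°)) = 9.259 - j3.778 V
Step 2 — Sum components: V_total = 32.29 - j17.08 V.
Step 3 — Convert to polar: |V_total| = 36.53 V, ∠V_total = -27.9°.

V_total = 36.53∠-27.9° V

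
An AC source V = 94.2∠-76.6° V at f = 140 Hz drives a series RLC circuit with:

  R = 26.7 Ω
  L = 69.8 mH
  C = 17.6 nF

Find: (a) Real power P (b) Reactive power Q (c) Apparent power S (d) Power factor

Step 1 — Angular frequency: ω = 2π·f = 2π·140 = 879.6 rad/s.
Step 2 — Component impedances:
  R: Z = R = 26.7 Ω
  L: Z = jωL = j·879.6·0.0698 = 0 + j61.4 Ω
  C: Z = 1/(jωC) = -j/(ω·C) = 0 - j6.459e+04 Ω
Step 3 — Series combination: Z_total = R + L + C = 26.7 - j6.453e+04 Ω = 6.453e+04∠-90.0° Ω.
Step 4 — Source phasor: V = 94.2∠-76.6° V = 21.83 - j91.64 V.
Step 5 — Current: I = V / Z = 0.00142 + j0.0003377 A = 0.00146∠13.4° A.
Step 6 — Complex power: S = V·I* = 5.69e-05 - j0.1375 VA.
Step 7 — Real power: P = Re(S) = 5.69e-05 W.
Step 8 — Reactive power: Q = Im(S) = -0.1375 VAR.
Step 9 — Apparent power: |S| = 0.1375 VA.
Step 10 — Power factor: PF = P/|S| = 0.0004138 (leading).

(a) P = 5.69e-05 W  (b) Q = -0.1375 VAR  (c) S = 0.1375 VA  (d) PF = 0.0004138 (leading)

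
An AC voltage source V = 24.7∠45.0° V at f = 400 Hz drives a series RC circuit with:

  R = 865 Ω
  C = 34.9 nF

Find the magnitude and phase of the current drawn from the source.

Step 1 — Angular frequency: ω = 2π·f = 2π·400 = 2513 rad/s.
Step 2 — Component impedances:
  R: Z = R = 865 Ω
  C: Z = 1/(jωC) = -j/(ω·C) = 0 - j1.14e+04 Ω
Step 3 — Series combination: Z_total = R + C = 865 - j1.14e+04 Ω = 1.143e+04∠-85.7° Ω.
Step 4 — Source phasor: V = 24.7∠45.0° V = 17.47 + j17.47 V.
Step 5 — Ohm's law: I = V / Z_total = (17.47 + j17.47) / (865 - j1.14e+04) = -0.001408 + j0.001639 A.
Step 6 — Convert to polar: |I| = 0.00216 A, ∠I = 130.7°.

I = 0.00216∠130.7° A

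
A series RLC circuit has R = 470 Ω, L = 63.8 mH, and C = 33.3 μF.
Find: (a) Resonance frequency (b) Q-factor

Step 1 — Resonance condition Im(Z)=0 gives ω₀ = 1/√(LC).
Step 2 — ω₀ = 1/√(0.0638·3.33e-05) = 686.1 rad/s.
Step 3 — f₀ = ω₀/(2π) = 109.2 Hz.
Step 4 — Series Q: Q = ω₀L/R = 686.1·0.0638/470 = 0.09313.

(a) f₀ = 109.2 Hz  (b) Q = 0.09313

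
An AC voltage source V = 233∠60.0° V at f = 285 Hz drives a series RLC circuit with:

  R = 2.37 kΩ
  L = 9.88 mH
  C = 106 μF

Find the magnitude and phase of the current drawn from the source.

Step 1 — Angular frequency: ω = 2π·f = 2π·285 = 1791 rad/s.
Step 2 — Component impedances:
  R: Z = R = 2370 Ω
  L: Z = jωL = j·1791·0.00988 = 0 + j17.69 Ω
  C: Z = 1/(jωC) = -j/(ω·C) = 0 - j5.268 Ω
Step 3 — Series combination: Z_total = R + L + C = 2370 + j12.42 Ω = 2370∠0.3° Ω.
Step 4 — Source phasor: V = 233∠60.0° V = 116.5 + j201.8 V.
Step 5 — Ohm's law: I = V / Z_total = (116.5 + j201.8) / (2370 + j12.42) = 0.0496 + j0.08488 A.
Step 6 — Convert to polar: |I| = 0.09831 A, ∠I = 59.7°.

I = 0.09831∠59.7° A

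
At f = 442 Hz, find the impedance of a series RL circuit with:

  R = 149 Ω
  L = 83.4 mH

Step 1 — Angular frequency: ω = 2π·f = 2π·442 = 2777 rad/s.
Step 2 — Component impedances:
  R: Z = R = 149 Ω
  L: Z = jωL = j·2777·0.0834 = 0 + j231.6 Ω
Step 3 — Series combination: Z_total = R + L = 149 + j231.6 Ω = 275.4∠57.2° Ω.

Z = 149 + j231.6 Ω = 275.4∠57.2° Ω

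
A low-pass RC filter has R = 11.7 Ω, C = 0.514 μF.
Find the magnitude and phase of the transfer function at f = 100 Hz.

Step 1 — Angular frequency: ω = 2π·100 = 628.3 rad/s.
Step 2 — Transfer function: H(jω) = 1/(1 + jωRC).
Step 3 — Denominator: 1 + jωRC = 1 + j·628.3·11.7·5.14e-07 = 1 + j0.003779.
Step 4 — H = 1 - j0.003779.
Step 5 — Magnitude: |H| = 1 (-0.0 dB); phase: φ = -0.2°.

|H| = 1 (-0.0 dB), φ = -0.2°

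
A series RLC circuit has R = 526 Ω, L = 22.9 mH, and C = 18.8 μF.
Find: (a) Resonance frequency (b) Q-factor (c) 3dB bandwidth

Step 1 — Resonance condition Im(Z)=0 gives ω₀ = 1/√(LC).
Step 2 — ω₀ = 1/√(0.0229·1.88e-05) = 1524 rad/s.
Step 3 — f₀ = ω₀/(2π) = 242.6 Hz.
Step 4 — Series Q: Q = ω₀L/R = 1524·0.0229/526 = 0.06635.
Step 5 — 3dB bandwidth: Δω = ω₀/Q = 2.297e+04 rad/s; BW = Δω/(2π) = 3656 Hz.

(a) f₀ = 242.6 Hz  (b) Q = 0.06635  (c) BW = 3656 Hz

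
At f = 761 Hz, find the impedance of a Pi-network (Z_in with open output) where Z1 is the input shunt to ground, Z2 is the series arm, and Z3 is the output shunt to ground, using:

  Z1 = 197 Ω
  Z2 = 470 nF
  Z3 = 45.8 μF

Step 1 — Angular frequency: ω = 2π·f = 2π·761 = 4782 rad/s.
Step 2 — Component impedances:
  Z1: Z = R = 197 Ω
  Z2: Z = 1/(jωC) = -j/(ω·C) = 0 - j445 Ω
  Z3: Z = 1/(jωC) = -j/(ω·C) = 0 - j4.566 Ω
Step 3 — With open output, the series arm Z2 and the output shunt Z3 appear in series to ground: Z2 + Z3 = 0 - j449.5 Ω.
Step 4 — Parallel with input shunt Z1: Z_in = Z1 || (Z2 + Z3) = 165.3 - j72.42 Ω = 180.4∠-23.7° Ω.

Z = 165.3 - j72.42 Ω = 180.4∠-23.7° Ω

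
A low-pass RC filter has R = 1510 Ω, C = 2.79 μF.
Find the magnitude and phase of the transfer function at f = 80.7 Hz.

Step 1 — Angular frequency: ω = 2π·80.7 = 507.1 rad/s.
Step 2 — Transfer function: H(jω) = 1/(1 + jωRC).
Step 3 — Denominator: 1 + jωRC = 1 + j·507.1·1510·2.79e-06 = 1 + j2.136.
Step 4 — H = 0.1798 - j0.384.
Step 5 — Magnitude: |H| = 0.424 (-7.5 dB); phase: φ = -64.9°.

|H| = 0.424 (-7.5 dB), φ = -64.9°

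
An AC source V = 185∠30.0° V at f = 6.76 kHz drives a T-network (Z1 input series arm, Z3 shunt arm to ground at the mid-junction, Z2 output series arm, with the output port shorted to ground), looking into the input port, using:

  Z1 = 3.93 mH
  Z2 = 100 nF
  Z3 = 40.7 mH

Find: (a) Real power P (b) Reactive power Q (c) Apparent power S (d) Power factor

Step 1 — Angular frequency: ω = 2π·f = 2π·6760 = 4.247e+04 rad/s.
Step 2 — Component impedances:
  Z1: Z = jωL = j·4.247e+04·0.00393 = 0 + j166.9 Ω
  Z2: Z = 1/(jωC) = -j/(ω·C) = 0 - j235.4 Ω
  Z3: Z = jωL = j·4.247e+04·0.0407 = 0 + j1729 Ω
Step 3 — With the output port shorted to ground, the output series arm Z2 runs from the junction to ground; the shunt arm Z3 also runs from the junction to ground. They appear in parallel: Z3 || Z2 = 0 - j272.6 Ω.
Step 4 — Series with input arm Z1: Z_in = Z1 + (Z3 || Z2) = 0 - j105.6 Ω = 105.6∠-90.0° Ω.
Step 5 — Source phasor: V = 185∠30.0° V = 160.2 + j92.5 V.
Step 6 — Current: I = V / Z = -0.8757 + j1.517 A = 1.751∠120.0° A.
Step 7 — Complex power: S = V·I* = 0 - j324 VA.
Step 8 — Real power: P = Re(S) = 0 W.
Step 9 — Reactive power: Q = Im(S) = -324 VAR.
Step 10 — Apparent power: |S| = 324 VA.
Step 11 — Power factor: PF = P/|S| = 0 (leading).

(a) P = 0 W  (b) Q = -324 VAR  (c) S = 324 VA  (d) PF = 0 (leading)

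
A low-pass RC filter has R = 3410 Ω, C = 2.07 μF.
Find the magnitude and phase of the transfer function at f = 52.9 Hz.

Step 1 — Angular frequency: ω = 2π·52.9 = 332.4 rad/s.
Step 2 — Transfer function: H(jω) = 1/(1 + jωRC).
Step 3 — Denominator: 1 + jωRC = 1 + j·332.4·3410·2.07e-06 = 1 + j2.346.
Step 4 — H = 0.1537 - j0.3607.
Step 5 — Magnitude: |H| = 0.3921 (-8.1 dB); phase: φ = -66.9°.

|H| = 0.3921 (-8.1 dB), φ = -66.9°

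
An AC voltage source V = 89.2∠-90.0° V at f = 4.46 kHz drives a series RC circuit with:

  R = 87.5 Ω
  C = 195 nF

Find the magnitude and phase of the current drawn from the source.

Step 1 — Angular frequency: ω = 2π·f = 2π·4460 = 2.802e+04 rad/s.
Step 2 — Component impedances:
  R: Z = R = 87.5 Ω
  C: Z = 1/(jωC) = -j/(ω·C) = 0 - j183 Ω
Step 3 — Series combination: Z_total = R + C = 87.5 - j183 Ω = 202.8∠-64.4° Ω.
Step 4 — Source phasor: V = 89.2∠-90.0° V = 0 - j89.2 V.
Step 5 — Ohm's law: I = V / Z_total = (0 - j89.2) / (87.5 - j183) = 0.3967 - j0.1897 A.
Step 6 — Convert to polar: |I| = 0.4397 A, ∠I = -25.6°.

I = 0.4397∠-25.6° A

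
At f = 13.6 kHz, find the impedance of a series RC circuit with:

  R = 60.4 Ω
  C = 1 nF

Step 1 — Angular frequency: ω = 2π·f = 2π·1.36e+04 = 8.545e+04 rad/s.
Step 2 — Component impedances:
  R: Z = R = 60.4 Ω
  C: Z = 1/(jωC) = -j/(ω·C) = 0 - j1.17e+04 Ω
Step 3 — Series combination: Z_total = R + C = 60.4 - j1.17e+04 Ω = 1.17e+04∠-89.7° Ω.

Z = 60.4 - j1.17e+04 Ω = 1.17e+04∠-89.7° Ω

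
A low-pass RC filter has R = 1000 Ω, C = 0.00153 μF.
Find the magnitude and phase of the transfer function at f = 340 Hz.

Step 1 — Angular frequency: ω = 2π·340 = 2136 rad/s.
Step 2 — Transfer function: H(jω) = 1/(1 + jωRC).
Step 3 — Denominator: 1 + jωRC = 1 + j·2136·1000·1.53e-09 = 1 + j0.003269.
Step 4 — H = 1 - j0.003268.
Step 5 — Magnitude: |H| = 1 (-0.0 dB); phase: φ = -0.2°.

|H| = 1 (-0.0 dB), φ = -0.2°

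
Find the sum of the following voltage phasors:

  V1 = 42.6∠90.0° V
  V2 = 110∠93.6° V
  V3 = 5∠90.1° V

Step 1 — Convert each phasor to rectangular form:
  V1 = 42.6·(cos(90.0°) + j·sin(90.0°)) = 0 + j42.6 V
  V2 = 110·(cos(93.6°) + j·sin(93.6°)) = -6.907 + j109.8 V
  V3 = 5·(cos(90.1°) + j·sin(90.1°)) = -0.008727 + j5 V
Step 2 — Sum components: V_total = -6.916 + j157.4 V.
Step 3 — Convert to polar: |V_total| = 157.5 V, ∠V_total = 92.5°.

V_total = 157.5∠92.5° V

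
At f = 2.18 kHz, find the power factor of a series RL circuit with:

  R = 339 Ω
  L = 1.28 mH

Step 1 — Angular frequency: ω = 2π·f = 2π·2180 = 1.37e+04 rad/s.
Step 2 — Component impedances:
  R: Z = R = 339 Ω
  L: Z = jωL = j·1.37e+04·0.00128 = 0 + j17.53 Ω
Step 3 — Series combination: Z_total = R + L = 339 + j17.53 Ω = 339.5∠3.0° Ω.
Step 4 — Power factor: PF = cos(φ) = Re(Z)/|Z| = 339/339.45 = 0.9987.
Step 5 — Type: Im(Z) = 17.53 ⇒ lagging (phase φ = 3.0°).

PF = 0.9987 (lagging, φ = 3.0°)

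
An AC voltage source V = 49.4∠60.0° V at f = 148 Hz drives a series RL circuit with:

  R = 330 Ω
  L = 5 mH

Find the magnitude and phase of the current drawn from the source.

Step 1 — Angular frequency: ω = 2π·f = 2π·148 = 929.9 rad/s.
Step 2 — Component impedances:
  R: Z = R = 330 Ω
  L: Z = jωL = j·929.9·0.005 = 0 + j4.65 Ω
Step 3 — Series combination: Z_total = R + L = 330 + j4.65 Ω = 330∠0.8° Ω.
Step 4 — Source phasor: V = 49.4∠60.0° V = 24.7 + j42.78 V.
Step 5 — Ohm's law: I = V / Z_total = (24.7 + j42.78) / (330 + j4.65) = 0.07666 + j0.1286 A.
Step 6 — Convert to polar: |I| = 0.1497 A, ∠I = 59.2°.

I = 0.1497∠59.2° A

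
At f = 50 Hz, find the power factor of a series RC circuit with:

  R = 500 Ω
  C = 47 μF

Step 1 — Angular frequency: ω = 2π·f = 2π·50 = 314.2 rad/s.
Step 2 — Component impedances:
  R: Z = R = 500 Ω
  C: Z = 1/(jωC) = -j/(ω·C) = 0 - j67.73 Ω
Step 3 — Series combination: Z_total = R + C = 500 - j67.73 Ω = 504.6∠-7.7° Ω.
Step 4 — Power factor: PF = cos(φ) = Re(Z)/|Z| = 500/504.566 = 0.991.
Step 5 — Type: Im(Z) = -67.73 ⇒ leading (phase φ = -7.7°).

PF = 0.991 (leading, φ = -7.7°)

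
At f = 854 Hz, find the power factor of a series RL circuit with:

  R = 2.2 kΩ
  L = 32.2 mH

Step 1 — Angular frequency: ω = 2π·f = 2π·854 = 5366 rad/s.
Step 2 — Component impedances:
  R: Z = R = 2200 Ω
  L: Z = jωL = j·5366·0.0322 = 0 + j172.8 Ω
Step 3 — Series combination: Z_total = R + L = 2200 + j172.8 Ω = 2207∠4.5° Ω.
Step 4 — Power factor: PF = cos(φ) = Re(Z)/|Z| = 2200/2206.8 = 0.9969.
Step 5 — Type: Im(Z) = 172.8 ⇒ lagging (phase φ = 4.5°).

PF = 0.9969 (lagging, φ = 4.5°)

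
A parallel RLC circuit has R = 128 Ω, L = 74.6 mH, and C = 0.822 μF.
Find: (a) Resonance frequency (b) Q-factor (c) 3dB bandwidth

Step 1 — Resonance: ω₀ = 1/√(LC) = 1/√(0.0746·8.22e-07) = 4038 rad/s.
Step 2 — f₀ = ω₀/(2π) = 642.7 Hz.
Step 3 — Parallel Q: Q = R/(ω₀L) = 128/(4038·0.0746) = 0.4249.
Step 4 — Bandwidth: Δω = ω₀/Q = 9504 rad/s; BW = Δω/(2π) = 1513 Hz.

(a) f₀ = 642.7 Hz  (b) Q = 0.4249  (c) BW = 1513 Hz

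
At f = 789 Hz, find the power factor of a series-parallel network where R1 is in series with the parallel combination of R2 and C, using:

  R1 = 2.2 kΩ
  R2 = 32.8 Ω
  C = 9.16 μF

Step 1 — Angular frequency: ω = 2π·f = 2π·789 = 4957 rad/s.
Step 2 — Component impedances:
  R1: Z = R = 2200 Ω
  R2: Z = R = 32.8 Ω
  C: Z = 1/(jωC) = -j/(ω·C) = 0 - j22.02 Ω
Step 3 — Parallel branch: R2 || C = 1/(1/R2 + 1/C) = 10.19 - j15.18 Ω.
Step 4 — Series with R1: Z_total = R1 + (R2 || C) = 2210 - j15.18 Ω = 2210∠-0.4° Ω.
Step 5 — Power factor: PF = cos(φ) = Re(Z)/|Z| = 2210/2210 = 1.
Step 6 — Type: Im(Z) = -15.18 ⇒ leading (phase φ = -0.4°).

PF = 1 (leading, φ = -0.4°)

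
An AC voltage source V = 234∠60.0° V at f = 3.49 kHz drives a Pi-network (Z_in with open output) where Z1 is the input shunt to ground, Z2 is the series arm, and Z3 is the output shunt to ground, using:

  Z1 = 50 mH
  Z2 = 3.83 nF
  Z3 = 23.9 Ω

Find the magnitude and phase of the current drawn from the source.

Step 1 — Angular frequency: ω = 2π·f = 2π·3490 = 2.193e+04 rad/s.
Step 2 — Component impedances:
  Z1: Z = jωL = j·2.193e+04·0.05 = 0 + j1096 Ω
  Z2: Z = 1/(jωC) = -j/(ω·C) = 0 - j1.191e+04 Ω
  Z3: Z = R = 23.9 Ω
Step 3 — With open output, the series arm Z2 and the output shunt Z3 appear in series to ground: Z2 + Z3 = 23.9 - j1.191e+04 Ω.
Step 4 — Parallel with input shunt Z1: Z_in = Z1 || (Z2 + Z3) = 0.2458 + j1208 Ω = 1208∠90.0° Ω.
Step 5 — Source phasor: V = 234∠60.0° V = 117 + j202.6 V.
Step 6 — Ohm's law: I = V / Z_total = (117 + j202.6) / (0.2458 + j1208) = 0.1678 - j0.09685 A.
Step 7 — Convert to polar: |I| = 0.1938 A, ∠I = -30.0°.

I = 0.1938∠-30.0° A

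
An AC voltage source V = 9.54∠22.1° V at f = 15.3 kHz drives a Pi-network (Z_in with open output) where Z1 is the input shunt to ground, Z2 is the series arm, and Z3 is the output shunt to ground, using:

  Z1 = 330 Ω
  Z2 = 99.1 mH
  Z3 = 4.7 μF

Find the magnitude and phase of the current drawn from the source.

Step 1 — Angular frequency: ω = 2π·f = 2π·1.53e+04 = 9.613e+04 rad/s.
Step 2 — Component impedances:
  Z1: Z = R = 330 Ω
  Z2: Z = jωL = j·9.613e+04·0.0991 = 0 + j9527 Ω
  Z3: Z = 1/(jωC) = -j/(ω·C) = 0 - j2.213 Ω
Step 3 — With open output, the series arm Z2 and the output shunt Z3 appear in series to ground: Z2 + Z3 = 0 + j9525 Ω.
Step 4 — Parallel with input shunt Z1: Z_in = Z1 || (Z2 + Z3) = 329.6 + j11.42 Ω = 329.8∠2.0° Ω.
Step 5 — Source phasor: V = 9.54∠22.1° V = 8.839 + j3.589 V.
Step 6 — Ohm's law: I = V / Z_total = (8.839 + j3.589) / (329.6 + j11.42) = 0.02716 + j0.009948 A.
Step 7 — Convert to polar: |I| = 0.02893 A, ∠I = 20.1°.

I = 0.02893∠20.1° A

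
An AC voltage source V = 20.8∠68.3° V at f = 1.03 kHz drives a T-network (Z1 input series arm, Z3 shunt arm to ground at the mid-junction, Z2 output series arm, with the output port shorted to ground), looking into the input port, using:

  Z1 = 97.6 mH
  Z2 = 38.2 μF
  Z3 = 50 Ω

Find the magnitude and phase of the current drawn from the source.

Step 1 — Angular frequency: ω = 2π·f = 2π·1030 = 6472 rad/s.
Step 2 — Component impedances:
  Z1: Z = jωL = j·6472·0.0976 = 0 + j631.6 Ω
  Z2: Z = 1/(jωC) = -j/(ω·C) = 0 - j4.045 Ω
  Z3: Z = R = 50 Ω
Step 3 — With the output port shorted to ground, the output series arm Z2 runs from the junction to ground; the shunt arm Z3 also runs from the junction to ground. They appear in parallel: Z3 || Z2 = 0.3251 - j4.019 Ω.
Step 4 — Series with input arm Z1: Z_in = Z1 + (Z3 || Z2) = 0.3251 + j627.6 Ω = 627.6∠90.0° Ω.
Step 5 — Source phasor: V = 20.8∠68.3° V = 7.691 + j19.33 V.
Step 6 — Ohm's law: I = V / Z_total = (7.691 + j19.33) / (0.3251 + j627.6) = 0.0308 - j0.01224 A.
Step 7 — Convert to polar: |I| = 0.03314 A, ∠I = -21.7°.

I = 0.03314∠-21.7° A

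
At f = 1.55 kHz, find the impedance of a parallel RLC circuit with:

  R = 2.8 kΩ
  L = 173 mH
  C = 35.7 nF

Step 1 — Angular frequency: ω = 2π·f = 2π·1550 = 9739 rad/s.
Step 2 — Component impedances:
  R: Z = R = 2800 Ω
  L: Z = jωL = j·9739·0.173 = 0 + j1685 Ω
  C: Z = 1/(jωC) = -j/(ω·C) = 0 - j2876 Ω
Step 3 — Parallel combination: 1/Z_total = 1/R + 1/L + 1/C; Z_total = 1900 + j1308 Ω = 2306∠34.5° Ω.

Z = 1900 + j1308 Ω = 2306∠34.5° Ω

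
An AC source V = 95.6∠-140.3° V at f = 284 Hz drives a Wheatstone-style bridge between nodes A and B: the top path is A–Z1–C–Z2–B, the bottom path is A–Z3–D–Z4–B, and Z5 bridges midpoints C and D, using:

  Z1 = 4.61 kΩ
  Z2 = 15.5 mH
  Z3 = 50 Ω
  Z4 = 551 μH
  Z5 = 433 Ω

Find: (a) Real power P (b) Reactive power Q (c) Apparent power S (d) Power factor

Step 1 — Angular frequency: ω = 2π·f = 2π·284 = 1784 rad/s.
Step 2 — Component impedances:
  Z1: Z = R = 4610 Ω
  Z2: Z = jωL = j·1784·0.0155 = 0 + j27.66 Ω
  Z3: Z = R = 50 Ω
  Z4: Z = jωL = j·1784·0.000551 = 0 + j0.9832 Ω
  Z5: Z = R = 433 Ω
Step 3 — Bridge requires nodal analysis (the Z5 bridge couples midpoints C and D, so the two paths cannot be reduced to a simple series/parallel combination). Setting node B to ground and injecting 1 A at node A, the 3-node admittance system at A, C, D solves to V_A = Z_AB = 49.46 + j0.9653 Ω = 49.47∠1.1° Ω.
Step 4 — Source phasor: V = 95.6∠-140.3° V = -73.55 - j61.07 V.
Step 5 — Current: I = V / Z = -1.511 - j1.205 A = 1.932∠-141.4° A.
Step 6 — Complex power: S = V·I* = 184.7 + j3.604 VA.
Step 7 — Real power: P = Re(S) = 184.7 W.
Step 8 — Reactive power: Q = Im(S) = 3.604 VAR.
Step 9 — Apparent power: |S| = 184.7 VA.
Step 10 — Power factor: PF = P/|S| = 0.9998 (lagging).

(a) P = 184.7 W  (b) Q = 3.604 VAR  (c) S = 184.7 VA  (d) PF = 0.9998 (lagging)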